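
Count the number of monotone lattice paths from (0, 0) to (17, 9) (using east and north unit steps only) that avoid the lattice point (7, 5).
Number of paths = 2331758

Total paths from (0, 0) to (17, 9): C(26, 17) = 3124550. Paths through (7, 5): (paths (0, 0) → (7, 5)) × (paths (7, 5) → (17, 9)) = C(12, 7) · C(14, 10) = 792 · 1001 = 792792. Avoidance count = 3124550 − 792792 = 2331758.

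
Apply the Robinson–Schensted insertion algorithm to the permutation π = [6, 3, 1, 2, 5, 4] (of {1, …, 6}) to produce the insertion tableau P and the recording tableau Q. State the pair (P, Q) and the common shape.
P = [1, 2, 4] / [3, 5] / [6];  Q = [1, 4, 5] / [2, 6] / [3];  common shape = (3, 2, 1)

Row-insert the values π_1, π_2, … into P one at a time, bumping the leftmost entry strictly greater than the inserted value down to the next row. The recording tableau Q records, in position (i, j), the step at which that cell was added to P.
  Insert 6 (step 1): P = [6];  Q = [1]
  Insert 3 (step 2): P = [3] / [6];  Q = [1] / [2]
  Insert 1 (step 3): P = [1] / [3] / [6];  Q = [1] / [2] / [3]
  Insert 2 (step 4): P = [1, 2] / [3] / [6];  Q = [1, 4] / [2] / [3]
  Insert 5 (step 5): P = [1, 2, 5] / [3] / [6];  Q = [1, 4, 5] / [2] / [3]
  Insert 4 (step 6): P = [1, 2, 4] / [3, 5] / [6];  Q = [1, 4, 5] / [2, 6] / [3]
Final shape: (3, 2, 1).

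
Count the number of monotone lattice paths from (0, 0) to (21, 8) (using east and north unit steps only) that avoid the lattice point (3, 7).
Number of paths = 4289865

Total paths from (0, 0) to (21, 8): C(29, 21) = 4292145. Paths through (3, 7): (paths (0, 0) → (3, 7)) × (paths (3, 7) → (21, 8)) = C(10, 3) · C(19, 18) = 120 · 19 = 2280. Avoidance count = 4292145 − 2280 = 4289865.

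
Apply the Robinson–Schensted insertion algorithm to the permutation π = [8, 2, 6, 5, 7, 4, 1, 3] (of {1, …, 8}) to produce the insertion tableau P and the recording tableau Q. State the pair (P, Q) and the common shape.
P = [1, 3, 7] / [2, 4] / [5] / [6] / [8];  Q = [1, 3, 5] / [2, 8] / [4] / [6] / [7];  common shape = (3, 2, 1, 1, 1)

Row-insert the values π_1, π_2, … into P one at a time, bumping the leftmost entry strictly greater than the inserted value down to the next row. The recording tableau Q records, in position (i, j), the step at which that cell was added to P.
  Insert 8 (step 1): P = [8];  Q = [1]
  Insert 2 (step 2): P = [2] / [8];  Q = [1] / [2]
  Insert 6 (step 3): P = [2, 6] / [8];  Q = [1, 3] / [2]
  Insert 5 (step 4): P = [2, 5] / [6] / [8];  Q = [1, 3] / [2] / [4]
  Insert 7 (step 5): P = [2, 5, 7] / [6] / [8];  Q = [1, 3, 5] / [2] / [4]
  Insert 4 (step 6): P = [2, 4, 7] / [5] / [6] / [8];  Q = [1, 3, 5] / [2] / [4] / [6]
  Insert 1 (step 7): P = [1, 4, 7] / [2] / [5] / [6] / [8];  Q = [1, 3, 5] / [2] / [4] / [6] / [7]
  Insert 3 (step 8): P = [1, 3, 7] / [2, 4] / [5] / [6] / [8];  Q = [1, 3, 5] / [2, 8] / [4] / [6] / [7]
Final shape: (3, 2, 1, 1, 1).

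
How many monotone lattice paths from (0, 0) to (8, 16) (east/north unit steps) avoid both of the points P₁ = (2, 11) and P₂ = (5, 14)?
Number of paths = 598755

Inclusion–exclusion. Total paths: C(24, 8) = 735471. Through P₁: C(13, 2)·C(11, 6) = 36036. Through P₂: C(19, 5)·C(5, 3) = 116280. Since P₁ is strictly southwest of P₂, a monotone path through both must visit P₁ then P₂; paths through both = C(13, 2)·C(6, 3)·C(5, 3) = 15600. Avoid both = 735471 − 36036 − 116280 + 15600 = 598755.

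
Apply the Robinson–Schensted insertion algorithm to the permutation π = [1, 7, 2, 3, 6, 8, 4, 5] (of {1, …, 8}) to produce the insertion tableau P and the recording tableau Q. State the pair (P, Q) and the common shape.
P = [1, 2, 3, 4, 5] / [6, 8] / [7];  Q = [1, 2, 4, 5, 6] / [3, 8] / [7];  common shape = (5, 2, 1)

Row-insert the values π_1, π_2, … into P one at a time, bumping the leftmost entry strictly greater than the inserted value down to the next row. The recording tableau Q records, in position (i, j), the step at which that cell was added to P.
  Insert 1 (step 1): P = [1];  Q = [1]
  Insert 7 (step 2): P = [1, 7];  Q = [1, 2]
  Insert 2 (step 3): P = [1, 2] / [7];  Q = [1, 2] / [3]
  Insert 3 (step 4): P = [1, 2, 3] / [7];  Q = [1, 2, 4] / [3]
  Insert 6 (step 5): P = [1, 2, 3, 6] / [7];  Q = [1, 2, 4, 5] / [3]
  Insert 8 (step 6): P = [1, 2, 3, 6, 8] / [7];  Q = [1, 2, 4, 5, 6] / [3]
  Insert 4 (step 7): P = [1, 2, 3, 4, 8] / [6] / [7];  Q = [1, 2, 4, 5, 6] / [3] / [7]
  Insert 5 (step 8): P = [1, 2, 3, 4, 5] / [6, 8] / [7];  Q = [1, 2, 4, 5, 6] / [3, 8] / [7]
Final shape: (5, 2, 1).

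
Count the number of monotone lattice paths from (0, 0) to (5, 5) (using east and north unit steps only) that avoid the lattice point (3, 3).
Number of paths = 132

Total paths from (0, 0) to (5, 5): C(10, 5) = 252. Paths through (3, 3): (paths (0, 0) → (3, 3)) × (paths (3, 3) → (5, 5)) = C(6, 3) · C(4, 2) = 20 · 6 = 120. Avoidance count = 252 − 120 = 132.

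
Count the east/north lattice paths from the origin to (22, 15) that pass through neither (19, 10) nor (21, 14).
Number of paths = 4203500700

Inclusion–exclusion. Total paths: C(37, 22) = 9364199760. Through P₁: C(29, 19)·C(8, 3) = 1121680560. Through P₂: C(35, 21)·C(2, 1) = 4639918800. Since P₁ is strictly southwest of P₂, a monotone path through both must visit P₁ then P₂; paths through both = C(29, 19)·C(6, 2)·C(2, 1) = 600900300. Avoid both = 9364199760 − 1121680560 − 4639918800 + 600900300 = 4203500700.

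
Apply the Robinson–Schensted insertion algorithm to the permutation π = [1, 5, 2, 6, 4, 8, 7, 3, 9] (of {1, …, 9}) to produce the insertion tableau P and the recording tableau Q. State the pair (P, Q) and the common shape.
P = [1, 2, 3, 7, 9] / [4, 6, 8] / [5];  Q = [1, 2, 4, 6, 9] / [3, 5, 7] / [8];  common shape = (5, 3, 1)

Row-insert the values π_1, π_2, … into P one at a time, bumping the leftmost entry strictly greater than the inserted value down to the next row. The recording tableau Q records, in position (i, j), the step at which that cell was added to P.
  Insert 1 (step 1): P = [1];  Q = [1]
  Insert 5 (step 2): P = [1, 5];  Q = [1, 2]
  Insert 2 (step 3): P = [1, 2] / [5];  Q = [1, 2] / [3]
  Insert 6 (step 4): P = [1, 2, 6] / [5];  Q = [1, 2, 4] / [3]
  Insert 4 (step 5): P = [1, 2, 4] / [5, 6];  Q = [1, 2, 4] / [3, 5]
  Insert 8 (step 6): P = [1, 2, 4, 8] / [5, 6];  Q = [1, 2, 4, 6] / [3, 5]
  Insert 7 (step 7): P = [1, 2, 4, 7] / [5, 6, 8];  Q = [1, 2, 4, 6] / [3, 5, 7]
  Insert 3 (step 8): P = [1, 2, 3, 7] / [4, 6, 8] / [5];  Q = [1, 2, 4, 6] / [3, 5, 7] / [8]
  Insert 9 (step 9): P = [1, 2, 3, 7, 9] / [4, 6, 8] / [5];  Q = [1, 2, 4, 6, 9] / [3, 5, 7] / [8]
Final shape: (5, 3, 1).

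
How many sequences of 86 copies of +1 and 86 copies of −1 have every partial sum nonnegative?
C_86 = 4180080073556524734514695828170907458428751314320

These ballot sequences are counted by the Catalan number C_n = (1/(n + 1)) · C(2n, n). For n = 86: C_86 = (1/87) · C(172, 86) = 363666966399417651902778537050868948883301364345840/87 = 4180080073556524734514695828170907458428751314320.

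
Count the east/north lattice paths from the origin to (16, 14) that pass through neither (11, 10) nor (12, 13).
Number of paths = 82033279

Inclusion–exclusion. Total paths: C(30, 16) = 145422675. Through P₁: C(21, 11)·C(9, 5) = 44442216. Through P₂: C(25, 12)·C(5, 4) = 26001500. Since P₁ is strictly southwest of P₂, a monotone path through both must visit P₁ then P₂; paths through both = C(21, 11)·C(4, 1)·C(5, 4) = 7054320. Avoid both = 145422675 − 44442216 − 26001500 + 7054320 = 82033279.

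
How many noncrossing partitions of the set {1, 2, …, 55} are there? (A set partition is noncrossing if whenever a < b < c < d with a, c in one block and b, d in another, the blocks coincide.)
C_55 = 1759414616608818870992479875972

These noncrossing partitions are counted by the Catalan number C_n = (1/(n + 1)) · C(2n, n). For n = 55: C_55 = (1/56) · C(110, 55) = 98527218530093856775578873054432/56 = 1759414616608818870992479875972.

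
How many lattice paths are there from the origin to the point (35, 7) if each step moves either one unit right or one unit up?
Number of paths = 26978328

A monotone lattice path from (0, 0) to (35, 7) consists of 35 east steps and 7 north steps in some order, so it is determined by which 35 of the 42 steps are east. The count is C(42, 35) = 26978328.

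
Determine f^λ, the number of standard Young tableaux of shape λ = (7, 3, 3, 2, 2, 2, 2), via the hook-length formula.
# SYT of shape (7, 3, 3, 2, 2, 2, 2) = 143896500

Hook-length formula: f^λ = n! / Π hook(c), product over all cells c of the Young diagram. For λ = (7, 3, 3, 2, 2, 2, 2), n = 21 boxes. Hook lengths by row (left-to-right, top-to-bottom): [13, 12, 7, 4, 3, 2, 1]; [8, 7, 2]; [7, 6, 1]; [5, 4]; [4, 3]; [3, 2]; [2, 1]. Product of hooks = 355053404160. So f^λ = 21! / 355053404160 = 51090942171709440000 / 355053404160 = 143896500.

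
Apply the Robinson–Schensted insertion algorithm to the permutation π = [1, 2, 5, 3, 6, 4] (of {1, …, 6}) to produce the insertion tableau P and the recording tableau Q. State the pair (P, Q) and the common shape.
P = [1, 2, 3, 4] / [5, 6];  Q = [1, 2, 3, 5] / [4, 6];  common shape = (4, 2)

Row-insert the values π_1, π_2, … into P one at a time, bumping the leftmost entry strictly greater than the inserted value down to the next row. The recording tableau Q records, in position (i, j), the step at which that cell was added to P.
  Insert 1 (step 1): P = [1];  Q = [1]
  Insert 2 (step 2): P = [1, 2];  Q = [1, 2]
  Insert 5 (step 3): P = [1, 2, 5];  Q = [1, 2, 3]
  Insert 3 (step 4): P = [1, 2, 3] / [5];  Q = [1, 2, 3] / [4]
  Insert 6 (step 5): P = [1, 2, 3, 6] / [5];  Q = [1, 2, 3, 5] / [4]
  Insert 4 (step 6): P = [1, 2, 3, 4] / [5, 6];  Q = [1, 2, 3, 5] / [4, 6]
Final shape: (4, 2).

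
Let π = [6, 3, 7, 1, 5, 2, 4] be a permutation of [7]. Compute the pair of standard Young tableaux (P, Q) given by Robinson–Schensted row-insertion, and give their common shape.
P = [1, 2, 4] / [3, 5] / [6, 7];  Q = [1, 3, 7] / [2, 5] / [4, 6];  common shape = (3, 2, 2)

Row-insert the values π_1, π_2, … into P one at a time, bumping the leftmost entry strictly greater than the inserted value down to the next row. The recording tableau Q records, in position (i, j), the step at which that cell was added to P.
  Insert 6 (step 1): P = [6];  Q = [1]
  Insert 3 (step 2): P = [3] / [6];  Q = [1] / [2]
  Insert 7 (step 3): P = [3, 7] / [6];  Q = [1, 3] / [2]
  Insert 1 (step 4): P = [1, 7] / [3] / [6];  Q = [1, 3] / [2] / [4]
  Insert 5 (step 5): P = [1, 5] / [3, 7] / [6];  Q = [1, 3] / [2, 5] / [4]
  Insert 2 (step 6): P = [1, 2] / [3, 5] / [6, 7];  Q = [1, 3] / [2, 5] / [4, 6]
  Insert 4 (step 7): P = [1, 2, 4] / [3, 5] / [6, 7];  Q = [1, 3, 7] / [2, 5] / [4, 6]
Final shape: (3, 2, 2).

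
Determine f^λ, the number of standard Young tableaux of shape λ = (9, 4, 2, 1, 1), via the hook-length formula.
# SYT of shape (9, 4, 2, 1, 1) = 908820

Hook-length formula: f^λ = n! / Π hook(c), product over all cells c of the Young diagram. For λ = (9, 4, 2, 1, 1), n = 17 boxes. Hook lengths by row (left-to-right, top-to-bottom): [13, 10, 8, 7, 5, 4, 3, 2, 1]; [7, 4, 2, 1]; [4, 1]; [2]; [1]. Product of hooks = 391372800. So f^λ = 17! / 391372800 = 355687428096000 / 391372800 = 908820.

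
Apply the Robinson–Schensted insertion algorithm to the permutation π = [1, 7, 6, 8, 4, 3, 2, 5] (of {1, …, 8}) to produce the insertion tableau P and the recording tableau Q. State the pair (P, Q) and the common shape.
P = [1, 2, 5] / [3, 8] / [4] / [6] / [7];  Q = [1, 2, 4] / [3, 8] / [5] / [6] / [7];  common shape = (3, 2, 1, 1, 1)

Row-insert the values π_1, π_2, … into P one at a time, bumping the leftmost entry strictly greater than the inserted value down to the next row. The recording tableau Q records, in position (i, j), the step at which that cell was added to P.
  Insert 1 (step 1): P = [1];  Q = [1]
  Insert 7 (step 2): P = [1, 7];  Q = [1, 2]
  Insert 6 (step 3): P = [1, 6] / [7];  Q = [1, 2] / [3]
  Insert 8 (step 4): P = [1, 6, 8] / [7];  Q = [1, 2, 4] / [3]
  Insert 4 (step 5): P = [1, 4, 8] / [6] / [7];  Q = [1, 2, 4] / [3] / [5]
  Insert 3 (step 6): P = [1, 3, 8] / [4] / [6] / [7];  Q = [1, 2, 4] / [3] / [5] / [6]
  Insert 2 (step 7): P = [1, 2, 8] / [3] / [4] / [6] / [7];  Q = [1, 2, 4] / [3] / [5] / [6] / [7]
  Insert 5 (step 8): P = [1, 2, 5] / [3, 8] / [4] / [6] / [7];  Q = [1, 2, 4] / [3, 8] / [5] / [6] / [7]
Final shape: (3, 2, 1, 1, 1).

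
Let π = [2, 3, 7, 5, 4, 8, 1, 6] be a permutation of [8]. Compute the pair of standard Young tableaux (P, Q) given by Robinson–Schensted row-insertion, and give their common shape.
P = [1, 3, 4, 6] / [2, 8] / [5] / [7];  Q = [1, 2, 3, 6] / [4, 8] / [5] / [7];  common shape = (4, 2, 1, 1)

Row-insert the values π_1, π_2, … into P one at a time, bumping the leftmost entry strictly greater than the inserted value down to the next row. The recording tableau Q records, in position (i, j), the step at which that cell was added to P.
  Insert 2 (step 1): P = [2];  Q = [1]
  Insert 3 (step 2): P = [2, 3];  Q = [1, 2]
  Insert 7 (step 3): P = [2, 3, 7];  Q = [1, 2, 3]
  Insert 5 (step 4): P = [2, 3, 5] / [7];  Q = [1, 2, 3] / [4]
  Insert 4 (step 5): P = [2, 3, 4] / [5] / [7];  Q = [1, 2, 3] / [4] / [5]
  Insert 8 (step 6): P = [2, 3, 4, 8] / [5] / [7];  Q = [1, 2, 3, 6] / [4] / [5]
  Insert 1 (step 7): P = [1, 3, 4, 8] / [2] / [5] / [7];  Q = [1, 2, 3, 6] / [4] / [5] / [7]
  Insert 6 (step 8): P = [1, 3, 4, 6] / [2, 8] / [5] / [7];  Q = [1, 2, 3, 6] / [4, 8] / [5] / [7]
Final shape: (4, 2, 1, 1).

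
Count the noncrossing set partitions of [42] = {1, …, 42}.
C_42 = 39044429911904443959240

These noncrossing partitions are counted by the Catalan number C_n = (1/(n + 1)) · C(2n, n). For n = 42: C_42 = (1/43) · C(84, 42) = 1678910486211891090247320/43 = 39044429911904443959240.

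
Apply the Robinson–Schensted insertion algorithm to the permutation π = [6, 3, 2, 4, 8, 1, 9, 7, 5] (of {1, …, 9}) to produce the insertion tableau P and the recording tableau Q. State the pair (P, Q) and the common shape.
P = [1, 4, 5, 9] / [2, 7] / [3, 8] / [6];  Q = [1, 4, 5, 7] / [2, 8] / [3, 9] / [6];  common shape = (4, 2, 2, 1)

Row-insert the values π_1, π_2, … into P one at a time, bumping the leftmost entry strictly greater than the inserted value down to the next row. The recording tableau Q records, in position (i, j), the step at which that cell was added to P.
  Insert 6 (step 1): P = [6];  Q = [1]
  Insert 3 (step 2): P = [3] / [6];  Q = [1] / [2]
  Insert 2 (step 3): P = [2] / [3] / [6];  Q = [1] / [2] / [3]
  Insert 4 (step 4): P = [2, 4] / [3] / [6];  Q = [1, 4] / [2] / [3]
  Insert 8 (step 5): P = [2, 4, 8] / [3] / [6];  Q = [1, 4, 5] / [2] / [3]
  Insert 1 (step 6): P = [1, 4, 8] / [2] / [3] / [6];  Q = [1, 4, 5] / [2] / [3] / [6]
  Insert 9 (step 7): P = [1, 4, 8, 9] / [2] / [3] / [6];  Q = [1, 4, 5, 7] / [2] / [3] / [6]
  Insert 7 (step 8): P = [1, 4, 7, 9] / [2, 8] / [3] / [6];  Q = [1, 4, 5, 7] / [2, 8] / [3] / [6]
  Insert 5 (step 9): P = [1, 4, 5, 9] / [2, 7] / [3, 8] / [6];  Q = [1, 4, 5, 7] / [2, 8] / [3, 9] / [6]
Final shape: (4, 2, 2, 1).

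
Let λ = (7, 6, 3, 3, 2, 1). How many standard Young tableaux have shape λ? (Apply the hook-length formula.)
# SYT of shape (7, 6, 3, 3, 2, 1) = 3136879746

Hook-length formula: f^λ = n! / Π hook(c), product over all cells c of the Young diagram. For λ = (7, 6, 3, 3, 2, 1), n = 22 boxes. Hook lengths by row (left-to-right, top-to-bottom): [12, 10, 8, 5, 4, 3, 1]; [10, 8, 6, 3, 2, 1]; [6, 4, 2]; [5, 3, 1]; [3, 1]; [1]. Product of hooks = 358318080000. So f^λ = 22! / 358318080000 = 1124000727777607680000 / 358318080000 = 3136879746.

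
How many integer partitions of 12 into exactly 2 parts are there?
p(12, 2 parts) = 6

Partitions of n into exactly k parts ↔ partitions of n − k into at most k parts (subtract 1 from each part). For n = 12, k = 2, the partitions are: 11+1, 10+2, 9+3, 8+4, 7+5, 6+6. Count = 6.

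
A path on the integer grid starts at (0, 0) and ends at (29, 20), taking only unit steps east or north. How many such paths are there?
Number of paths = 28277527346376

A monotone lattice path from (0, 0) to (29, 20) consists of 29 east steps and 20 north steps in some order, so it is determined by which 29 of the 49 steps are east. The count is C(49, 29) = 28277527346376.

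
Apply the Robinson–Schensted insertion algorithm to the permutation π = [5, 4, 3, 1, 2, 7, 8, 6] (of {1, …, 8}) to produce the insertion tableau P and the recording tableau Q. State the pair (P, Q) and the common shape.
P = [1, 2, 6, 8] / [3, 7] / [4] / [5];  Q = [1, 5, 6, 7] / [2, 8] / [3] / [4];  common shape = (4, 2, 1, 1)

Row-insert the values π_1, π_2, … into P one at a time, bumping the leftmost entry strictly greater than the inserted value down to the next row. The recording tableau Q records, in position (i, j), the step at which that cell was added to P.
  Insert 5 (step 1): P = [5];  Q = [1]
  Insert 4 (step 2): P = [4] / [5];  Q = [1] / [2]
  Insert 3 (step 3): P = [3] / [4] / [5];  Q = [1] / [2] / [3]
  Insert 1 (step 4): P = [1] / [3] / [4] / [5];  Q = [1] / [2] / [3] / [4]
  Insert 2 (step 5): P = [1, 2] / [3] / [4] / [5];  Q = [1, 5] / [2] / [3] / [4]
  Insert 7 (step 6): P = [1, 2, 7] / [3] / [4] / [5];  Q = [1, 5, 6] / [2] / [3] / [4]
  Insert 8 (step 7): P = [1, 2, 7, 8] / [3] / [4] / [5];  Q = [1, 5, 6, 7] / [2] / [3] / [4]
  Insert 6 (step 8): P = [1, 2, 6, 8] / [3, 7] / [4] / [5];  Q = [1, 5, 6, 7] / [2, 8] / [3] / [4]
Final shape: (4, 2, 1, 1).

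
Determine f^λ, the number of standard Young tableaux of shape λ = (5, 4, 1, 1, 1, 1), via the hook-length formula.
# SYT of shape (5, 4, 1, 1, 1, 1) = 9009

Hook-length formula: f^λ = n! / Π hook(c), product over all cells c of the Young diagram. For λ = (5, 4, 1, 1, 1, 1), n = 13 boxes. Hook lengths by row (left-to-right, top-to-bottom): [10, 5, 4, 3, 1]; [8, 3, 2, 1]; [4]; [3]; [2]; [1]. Product of hooks = 691200. So f^λ = 13! / 691200 = 6227020800 / 691200 = 9009.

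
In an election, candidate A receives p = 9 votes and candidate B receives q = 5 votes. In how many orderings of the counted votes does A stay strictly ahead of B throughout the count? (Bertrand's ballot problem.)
Strict-lead orderings = 572

Total orderings of the 14 votes with 9 for A: C(14, 9) = 2002. By the Bertrand ballot formula (Cycle Lemma / reflection principle), the number of orderings in which A is strictly ahead of B throughout is (p − q)/(p + q) · C(p + q, p) = (9 − 5)/(9 + 5) · 2002 = 572.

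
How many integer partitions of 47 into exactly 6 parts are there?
p(47, 6 parts) = 4070

Partitions of n into exactly k parts are in bijection with partitions of n − k into at most k parts (subtract 1 from each part). So p(47, exactly 6) = p(41, parts ≤ 6). Computing via the recurrence p(m, j) = p(m, j−1) + p(m−j, j) gives 4070.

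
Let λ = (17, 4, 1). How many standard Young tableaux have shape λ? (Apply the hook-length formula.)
# SYT of shape (17, 4, 1) = 77616

Hook-length formula: f^λ = n! / Π hook(c), product over all cells c of the Young diagram. For λ = (17, 4, 1), n = 22 boxes. Hook lengths by row (left-to-right, top-to-bottom): [19, 17, 16, 15, 13, 12, 11, 10, 9, 8, 7, 6, 5, 4, 3, 2, 1]; [5, 3, 2, 1]; [1]. Product of hooks = 14481559572480000. So f^λ = 22! / 14481559572480000 = 1124000727777607680000 / 14481559572480000 = 77616.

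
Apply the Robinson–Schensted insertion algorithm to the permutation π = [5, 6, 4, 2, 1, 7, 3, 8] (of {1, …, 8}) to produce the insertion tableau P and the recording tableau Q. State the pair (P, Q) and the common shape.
P = [1, 3, 7, 8] / [2, 6] / [4] / [5];  Q = [1, 2, 6, 8] / [3, 7] / [4] / [5];  common shape = (4, 2, 1, 1)

Row-insert the values π_1, π_2, … into P one at a time, bumping the leftmost entry strictly greater than the inserted value down to the next row. The recording tableau Q records, in position (i, j), the step at which that cell was added to P.
  Insert 5 (step 1): P = [5];  Q = [1]
  Insert 6 (step 2): P = [5, 6];  Q = [1, 2]
  Insert 4 (step 3): P = [4, 6] / [5];  Q = [1, 2] / [3]
  Insert 2 (step 4): P = [2, 6] / [4] / [5];  Q = [1, 2] / [3] / [4]
  Insert 1 (step 5): P = [1, 6] / [2] / [4] / [5];  Q = [1, 2] / [3] / [4] / [5]
  Insert 7 (step 6): P = [1, 6, 7] / [2] / [4] / [5];  Q = [1, 2, 6] / [3] / [4] / [5]
  Insert 3 (step 7): P = [1, 3, 7] / [2, 6] / [4] / [5];  Q = [1, 2, 6] / [3, 7] / [4] / [5]
  Insert 8 (step 8): P = [1, 3, 7, 8] / [2, 6] / [4] / [5];  Q = [1, 2, 6, 8] / [3, 7] / [4] / [5]
Final shape: (4, 2, 1, 1).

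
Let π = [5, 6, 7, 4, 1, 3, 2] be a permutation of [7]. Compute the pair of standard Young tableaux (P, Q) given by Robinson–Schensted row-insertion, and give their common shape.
P = [1, 2, 7] / [3, 6] / [4] / [5];  Q = [1, 2, 3] / [4, 6] / [5] / [7];  common shape = (3, 2, 1, 1)

Row-insert the values π_1, π_2, … into P one at a time, bumping the leftmost entry strictly greater than the inserted value down to the next row. The recording tableau Q records, in position (i, j), the step at which that cell was added to P.
  Insert 5 (step 1): P = [5];  Q = [1]
  Insert 6 (step 2): P = [5, 6];  Q = [1, 2]
  Insert 7 (step 3): P = [5, 6, 7];  Q = [1, 2, 3]
  Insert 4 (step 4): P = [4, 6, 7] / [5];  Q = [1, 2, 3] / [4]
  Insert 1 (step 5): P = [1, 6, 7] / [4] / [5];  Q = [1, 2, 3] / [4] / [5]
  Insert 3 (step 6): P = [1, 3, 7] / [4, 6] / [5];  Q = [1, 2, 3] / [4, 6] / [5]
  Insert 2 (step 7): P = [1, 2, 7] / [3, 6] / [4] / [5];  Q = [1, 2, 3] / [4, 6] / [5] / [7]
Final shape: (3, 2, 1, 1).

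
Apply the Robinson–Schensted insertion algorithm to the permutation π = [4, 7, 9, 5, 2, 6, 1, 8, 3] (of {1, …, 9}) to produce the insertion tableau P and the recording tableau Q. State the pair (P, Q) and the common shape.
P = [1, 3, 6, 8] / [2, 5] / [4, 9] / [7];  Q = [1, 2, 3, 8] / [4, 6] / [5, 9] / [7];  common shape = (4, 2, 2, 1)

Row-insert the values π_1, π_2, … into P one at a time, bumping the leftmost entry strictly greater than the inserted value down to the next row. The recording tableau Q records, in position (i, j), the step at which that cell was added to P.
  Insert 4 (step 1): P = [4];  Q = [1]
  Insert 7 (step 2): P = [4, 7];  Q = [1, 2]
  Insert 9 (step 3): P = [4, 7, 9];  Q = [1, 2, 3]
  Insert 5 (step 4): P = [4, 5, 9] / [7];  Q = [1, 2, 3] / [4]
  Insert 2 (step 5): P = [2, 5, 9] / [4] / [7];  Q = [1, 2, 3] / [4] / [5]
  Insert 6 (step 6): P = [2, 5, 6] / [4, 9] / [7];  Q = [1, 2, 3] / [4, 6] / [5]
  Insert 1 (step 7): P = [1, 5, 6] / [2, 9] / [4] / [7];  Q = [1, 2, 3] / [4, 6] / [5] / [7]
  Insert 8 (step 8): P = [1, 5, 6, 8] / [2, 9] / [4] / [7];  Q = [1, 2, 3, 8] / [4, 6] / [5] / [7]
  Insert 3 (step 9): P = [1, 3, 6, 8] / [2, 5] / [4, 9] / [7];  Q = [1, 2, 3, 8] / [4, 6] / [5, 9] / [7]
Final shape: (4, 2, 2, 1).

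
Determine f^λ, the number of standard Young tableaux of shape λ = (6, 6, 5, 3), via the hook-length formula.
# SYT of shape (6, 6, 5, 3) = 20785050

Hook-length formula: f^λ = n! / Π hook(c), product over all cells c of the Young diagram. For λ = (6, 6, 5, 3), n = 20 boxes. Hook lengths by row (left-to-right, top-to-bottom): [9, 8, 7, 5, 4, 2]; [8, 7, 6, 4, 3, 1]; [6, 5, 4, 2, 1]; [3, 2, 1]. Product of hooks = 117050572800. So f^λ = 20! / 117050572800 = 2432902008176640000 / 117050572800 = 20785050.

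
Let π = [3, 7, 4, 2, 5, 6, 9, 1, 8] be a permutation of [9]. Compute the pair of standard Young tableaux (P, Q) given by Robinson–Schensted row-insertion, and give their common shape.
P = [1, 4, 5, 6, 8] / [2, 9] / [3] / [7];  Q = [1, 2, 5, 6, 7] / [3, 9] / [4] / [8];  common shape = (5, 2, 1, 1)

Row-insert the values π_1, π_2, … into P one at a time, bumping the leftmost entry strictly greater than the inserted value down to the next row. The recording tableau Q records, in position (i, j), the step at which that cell was added to P.
  Insert 3 (step 1): P = [3];  Q = [1]
  Insert 7 (step 2): P = [3, 7];  Q = [1, 2]
  Insert 4 (step 3): P = [3, 4] / [7];  Q = [1, 2] / [3]
  Insert 2 (step 4): P = [2, 4] / [3] / [7];  Q = [1, 2] / [3] / [4]
  Insert 5 (step 5): P = [2, 4, 5] / [3] / [7];  Q = [1, 2, 5] / [3] / [4]
  Insert 6 (step 6): P = [2, 4, 5, 6] / [3] / [7];  Q = [1, 2, 5, 6] / [3] / [4]
  Insert 9 (step 7): P = [2, 4, 5, 6, 9] / [3] / [7];  Q = [1, 2, 5, 6, 7] / [3] / [4]
  Insert 1 (step 8): P = [1, 4, 5, 6, 9] / [2] / [3] / [7];  Q = [1, 2, 5, 6, 7] / [3] / [4] / [8]
  Insert 8 (step 9): P = [1, 4, 5, 6, 8] / [2, 9] / [3] / [7];  Q = [1, 2, 5, 6, 7] / [3, 9] / [4] / [8]
Final shape: (5, 2, 1, 1).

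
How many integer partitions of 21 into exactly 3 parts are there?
p(21, 3 parts) = 37

Partitions of n into exactly k parts are in bijection with partitions of n − k into at most k parts (subtract 1 from each part). So p(21, exactly 3) = p(18, parts ≤ 3). Computing via the recurrence p(m, j) = p(m, j−1) + p(m−j, j) gives 37.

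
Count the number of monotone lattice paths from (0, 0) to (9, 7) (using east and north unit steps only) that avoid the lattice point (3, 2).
Number of paths = 6820

Total paths from (0, 0) to (9, 7): C(16, 9) = 11440. Paths through (3, 2): (paths (0, 0) → (3, 2)) × (paths (3, 2) → (9, 7)) = C(5, 3) · C(11, 6) = 10 · 462 = 4620. Avoidance count = 11440 − 4620 = 6820.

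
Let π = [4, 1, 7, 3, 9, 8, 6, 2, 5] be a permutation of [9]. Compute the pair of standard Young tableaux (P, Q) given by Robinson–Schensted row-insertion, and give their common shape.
P = [1, 2, 5] / [3, 6, 8] / [4, 7] / [9];  Q = [1, 3, 5] / [2, 4, 6] / [7, 9] / [8];  common shape = (3, 3, 2, 1)

Row-insert the values π_1, π_2, … into P one at a time, bumping the leftmost entry strictly greater than the inserted value down to the next row. The recording tableau Q records, in position (i, j), the step at which that cell was added to P.
  Insert 4 (step 1): P = [4];  Q = [1]
  Insert 1 (step 2): P = [1] / [4];  Q = [1] / [2]
  Insert 7 (step 3): P = [1, 7] / [4];  Q = [1, 3] / [2]
  Insert 3 (step 4): P = [1, 3] / [4, 7];  Q = [1, 3] / [2, 4]
  Insert 9 (step 5): P = [1, 3, 9] / [4, 7];  Q = [1, 3, 5] / [2, 4]
  Insert 8 (step 6): P = [1, 3, 8] / [4, 7, 9];  Q = [1, 3, 5] / [2, 4, 6]
  Insert 6 (step 7): P = [1, 3, 6] / [4, 7, 8] / [9];  Q = [1, 3, 5] / [2, 4, 6] / [7]
  Insert 2 (step 8): P = [1, 2, 6] / [3, 7, 8] / [4] / [9];  Q = [1, 3, 5] / [2, 4, 6] / [7] / [8]
  Insert 5 (step 9): P = [1, 2, 5] / [3, 6, 8] / [4, 7] / [9];  Q = [1, 3, 5] / [2, 4, 6] / [7, 9] / [8]
Final shape: (3, 3, 2, 1).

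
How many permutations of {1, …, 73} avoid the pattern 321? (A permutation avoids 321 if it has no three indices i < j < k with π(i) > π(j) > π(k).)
C_73 = 79463489365077377841208237632349268884500

These 321-avoiding permutations are counted by the Catalan number C_n = (1/(n + 1)) · C(2n, n). For n = 73: C_73 = (1/74) · C(146, 73) = 5880298213015725960249409584793845897453000/74 = 79463489365077377841208237632349268884500.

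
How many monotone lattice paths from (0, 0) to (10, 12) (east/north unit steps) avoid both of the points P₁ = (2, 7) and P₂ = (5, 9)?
Number of paths = 508362

Inclusion–exclusion. Total paths: C(22, 10) = 646646. Through P₁: C(9, 2)·C(13, 8) = 46332. Through P₂: C(14, 5)·C(8, 5) = 112112. Since P₁ is strictly southwest of P₂, a monotone path through both must visit P₁ then P₂; paths through both = C(9, 2)·C(5, 3)·C(8, 5) = 20160. Avoid both = 646646 − 46332 − 112112 + 20160 = 508362.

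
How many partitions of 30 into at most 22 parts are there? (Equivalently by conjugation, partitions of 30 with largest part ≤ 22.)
p(30, parts ≤ 22) = 5559

Use the recurrence p(n, m) = p(n, m−1) + p(n−m, m): either the largest part is < m (count p(n, m−1)) or the largest part is exactly m (remove one copy of m, count p(n−m, m)). With p(0, ·) = 1 this gives p(30, parts ≤ 22) = 5559. (By conjugating Young diagrams, this also counts partitions of 30 into at most 22 parts.)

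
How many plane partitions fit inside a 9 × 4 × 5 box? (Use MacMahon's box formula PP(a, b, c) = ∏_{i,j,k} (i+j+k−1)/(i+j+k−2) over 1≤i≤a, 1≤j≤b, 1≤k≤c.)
PP(9, 4, 5) = 23029990984

Evaluate the triple product over i = 1..9, j = 1..4, k = 1..5. The factors are (2/1) · (3/2) · (4/3) · (5/4) · (6/5) · (3/2) · (4/3) · (5/4) · … (180 factors total). The numerators and denominators telescope so the product is an integer; carrying out the multiplication exactly gives PP(9, 4, 5) = 23029990984.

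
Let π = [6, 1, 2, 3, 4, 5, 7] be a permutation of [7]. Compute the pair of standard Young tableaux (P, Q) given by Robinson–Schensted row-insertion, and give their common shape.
P = [1, 2, 3, 4, 5, 7] / [6];  Q = [1, 3, 4, 5, 6, 7] / [2];  common shape = (6, 1)

Row-insert the values π_1, π_2, … into P one at a time, bumping the leftmost entry strictly greater than the inserted value down to the next row. The recording tableau Q records, in position (i, j), the step at which that cell was added to P.
  Insert 6 (step 1): P = [6];  Q = [1]
  Insert 1 (step 2): P = [1] / [6];  Q = [1] / [2]
  Insert 2 (step 3): P = [1, 2] / [6];  Q = [1, 3] / [2]
  Insert 3 (step 4): P = [1, 2, 3] / [6];  Q = [1, 3, 4] / [2]
  Insert 4 (step 5): P = [1, 2, 3, 4] / [6];  Q = [1, 3, 4, 5] / [2]
  Insert 5 (step 6): P = [1, 2, 3, 4, 5] / [6];  Q = [1, 3, 4, 5, 6] / [2]
  Insert 7 (step 7): P = [1, 2, 3, 4, 5, 7] / [6];  Q = [1, 3, 4, 5, 6, 7] / [2]
Final shape: (6, 1).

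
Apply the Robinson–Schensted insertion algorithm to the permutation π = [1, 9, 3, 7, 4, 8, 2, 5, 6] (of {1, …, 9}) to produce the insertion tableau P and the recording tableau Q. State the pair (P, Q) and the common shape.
P = [1, 2, 4, 5, 6] / [3, 8] / [7] / [9];  Q = [1, 2, 4, 6, 9] / [3, 8] / [5] / [7];  common shape = (5, 2, 1, 1)

Row-insert the values π_1, π_2, … into P one at a time, bumping the leftmost entry strictly greater than the inserted value down to the next row. The recording tableau Q records, in position (i, j), the step at which that cell was added to P.
  Insert 1 (step 1): P = [1];  Q = [1]
  Insert 9 (step 2): P = [1, 9];  Q = [1, 2]
  Insert 3 (step 3): P = [1, 3] / [9];  Q = [1, 2] / [3]
  Insert 7 (step 4): P = [1, 3, 7] / [9];  Q = [1, 2, 4] / [3]
  Insert 4 (step 5): P = [1, 3, 4] / [7] / [9];  Q = [1, 2, 4] / [3] / [5]
  Insert 8 (step 6): P = [1, 3, 4, 8] / [7] / [9];  Q = [1, 2, 4, 6] / [3] / [5]
  Insert 2 (step 7): P = [1, 2, 4, 8] / [3] / [7] / [9];  Q = [1, 2, 4, 6] / [3] / [5] / [7]
  Insert 5 (step 8): P = [1, 2, 4, 5] / [3, 8] / [7] / [9];  Q = [1, 2, 4, 6] / [3, 8] / [5] / [7]
  Insert 6 (step 9): P = [1, 2, 4, 5, 6] / [3, 8] / [7] / [9];  Q = [1, 2, 4, 6, 9] / [3, 8] / [5] / [7]
Final shape: (5, 2, 1, 1).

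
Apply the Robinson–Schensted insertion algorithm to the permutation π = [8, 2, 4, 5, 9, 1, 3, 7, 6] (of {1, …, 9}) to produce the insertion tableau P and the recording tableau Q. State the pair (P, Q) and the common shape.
P = [1, 3, 5, 6] / [2, 4, 7] / [8, 9];  Q = [1, 3, 4, 5] / [2, 7, 8] / [6, 9];  common shape = (4, 3, 2)

Row-insert the values π_1, π_2, … into P one at a time, bumping the leftmost entry strictly greater than the inserted value down to the next row. The recording tableau Q records, in position (i, j), the step at which that cell was added to P.
  Insert 8 (step 1): P = [8];  Q = [1]
  Insert 2 (step 2): P = [2] / [8];  Q = [1] / [2]
  Insert 4 (step 3): P = [2, 4] / [8];  Q = [1, 3] / [2]
  Insert 5 (step 4): P = [2, 4, 5] / [8];  Q = [1, 3, 4] / [2]
  Insert 9 (step 5): P = [2, 4, 5, 9] / [8];  Q = [1, 3, 4, 5] / [2]
  Insert 1 (step 6): P = [1, 4, 5, 9] / [2] / [8];  Q = [1, 3, 4, 5] / [2] / [6]
  Insert 3 (step 7): P = [1, 3, 5, 9] / [2, 4] / [8];  Q = [1, 3, 4, 5] / [2, 7] / [6]
  Insert 7 (step 8): P = [1, 3, 5, 7] / [2, 4, 9] / [8];  Q = [1, 3, 4, 5] / [2, 7, 8] / [6]
  Insert 6 (step 9): P = [1, 3, 5, 6] / [2, 4, 7] / [8, 9];  Q = [1, 3, 4, 5] / [2, 7, 8] / [6, 9]
Final shape: (4, 3, 2).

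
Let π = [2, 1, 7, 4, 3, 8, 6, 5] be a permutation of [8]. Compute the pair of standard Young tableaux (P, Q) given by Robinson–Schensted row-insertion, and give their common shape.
P = [1, 3, 5] / [2, 4, 6] / [7, 8];  Q = [1, 3, 6] / [2, 4, 7] / [5, 8];  common shape = (3, 3, 2)

Row-insert the values π_1, π_2, … into P one at a time, bumping the leftmost entry strictly greater than the inserted value down to the next row. The recording tableau Q records, in position (i, j), the step at which that cell was added to P.
  Insert 2 (step 1): P = [2];  Q = [1]
  Insert 1 (step 2): P = [1] / [2];  Q = [1] / [2]
  Insert 7 (step 3): P = [1, 7] / [2];  Q = [1, 3] / [2]
  Insert 4 (step 4): P = [1, 4] / [2, 7];  Q = [1, 3] / [2, 4]
  Insert 3 (step 5): P = [1, 3] / [2, 4] / [7];  Q = [1, 3] / [2, 4] / [5]
  Insert 8 (step 6): P = [1, 3, 8] / [2, 4] / [7];  Q = [1, 3, 6] / [2, 4] / [5]
  Insert 6 (step 7): P = [1, 3, 6] / [2, 4, 8] / [7];  Q = [1, 3, 6] / [2, 4, 7] / [5]
  Insert 5 (step 8): P = [1, 3, 5] / [2, 4, 6] / [7, 8];  Q = [1, 3, 6] / [2, 4, 7] / [5, 8]
Final shape: (3, 3, 2).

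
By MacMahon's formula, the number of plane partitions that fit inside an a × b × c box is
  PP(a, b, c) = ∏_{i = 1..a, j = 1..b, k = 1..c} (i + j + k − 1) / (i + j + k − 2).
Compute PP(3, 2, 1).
PP(3, 2, 1) = 10

Evaluate the triple product over i = 1..3, j = 1..2, k = 1..1. The factors are (2/1) · (3/2) · (3/2) · (4/3) · (4/3) · (5/4). The numerators and denominators telescope so the product is an integer; carrying out the multiplication exactly gives PP(3, 2, 1) = 10.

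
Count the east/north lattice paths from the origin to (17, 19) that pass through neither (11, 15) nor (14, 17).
Number of paths = 5095793750

Inclusion–exclusion. Total paths: C(36, 17) = 8597496600. Through P₁: C(26, 11)·C(10, 6) = 1622493600. Through P₂: C(31, 14)·C(5, 3) = 2651825250. Since P₁ is strictly southwest of P₂, a monotone path through both must visit P₁ then P₂; paths through both = C(26, 11)·C(5, 3)·C(5, 3) = 772616000. Avoid both = 8597496600 − 1622493600 − 2651825250 + 772616000 = 5095793750.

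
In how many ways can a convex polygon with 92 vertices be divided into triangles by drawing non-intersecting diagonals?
C_90 = 1000134600800354781929399250536541864362461089950800

These polygon triangulations are counted by the Catalan number C_n = (1/(n + 1)) · C(2n, n). For n = 90: C_90 = (1/91) · C(180, 90) = 91012248672832285155575331798825309656983959185522800/91 = 1000134600800354781929399250536541864362461089950800.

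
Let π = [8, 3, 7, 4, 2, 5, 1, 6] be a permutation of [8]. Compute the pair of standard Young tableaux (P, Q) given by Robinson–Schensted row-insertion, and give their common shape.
P = [1, 4, 5, 6] / [2] / [3] / [7] / [8];  Q = [1, 3, 6, 8] / [2] / [4] / [5] / [7];  common shape = (4, 1, 1, 1, 1)

Row-insert the values π_1, π_2, … into P one at a time, bumping the leftmost entry strictly greater than the inserted value down to the next row. The recording tableau Q records, in position (i, j), the step at which that cell was added to P.
  Insert 8 (step 1): P = [8];  Q = [1]
  Insert 3 (step 2): P = [3] / [8];  Q = [1] / [2]
  Insert 7 (step 3): P = [3, 7] / [8];  Q = [1, 3] / [2]
  Insert 4 (step 4): P = [3, 4] / [7] / [8];  Q = [1, 3] / [2] / [4]
  Insert 2 (step 5): P = [2, 4] / [3] / [7] / [8];  Q = [1, 3] / [2] / [4] / [5]
  Insert 5 (step 6): P = [2, 4, 5] / [3] / [7] / [8];  Q = [1, 3, 6] / [2] / [4] / [5]
  Insert 1 (step 7): P = [1, 4, 5] / [2] / [3] / [7] / [8];  Q = [1, 3, 6] / [2] / [4] / [5] / [7]
  Insert 6 (step 8): P = [1, 4, 5, 6] / [2] / [3] / [7] / [8];  Q = [1, 3, 6, 8] / [2] / [4] / [5] / [7]
Final shape: (4, 1, 1, 1, 1).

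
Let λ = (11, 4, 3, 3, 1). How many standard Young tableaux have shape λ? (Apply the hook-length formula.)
# SYT of shape (11, 4, 3, 3, 1) = 315165312

Hook-length formula: f^λ = n! / Π hook(c), product over all cells c of the Young diagram. For λ = (11, 4, 3, 3, 1), n = 22 boxes. Hook lengths by row (left-to-right, top-to-bottom): [15, 13, 12, 9, 7, 6, 5, 4, 3, 2, 1]; [7, 5, 4, 1]; [5, 3, 2]; [4, 2, 1]; [1]. Product of hooks = 3566384640000. So f^λ = 22! / 3566384640000 = 1124000727777607680000 / 3566384640000 = 315165312.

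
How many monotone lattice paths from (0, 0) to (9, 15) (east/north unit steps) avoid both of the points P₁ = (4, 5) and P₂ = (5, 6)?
Number of paths = 778976

Inclusion–exclusion. Total paths: C(24, 9) = 1307504. Through P₁: C(9, 4)·C(15, 5) = 378378. Through P₂: C(11, 5)·C(13, 4) = 330330. Since P₁ is strictly southwest of P₂, a monotone path through both must visit P₁ then P₂; paths through both = C(9, 4)·C(2, 1)·C(13, 4) = 180180. Avoid both = 1307504 − 378378 − 330330 + 180180 = 778976.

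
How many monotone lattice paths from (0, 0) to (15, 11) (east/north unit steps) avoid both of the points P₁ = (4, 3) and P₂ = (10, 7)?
Number of paths = 3556442

Inclusion–exclusion. Total paths: C(26, 15) = 7726160. Through P₁: C(7, 4)·C(19, 11) = 2645370. Through P₂: C(17, 10)·C(9, 5) = 2450448. Since P₁ is strictly southwest of P₂, a monotone path through both must visit P₁ then P₂; paths through both = C(7, 4)·C(10, 6)·C(9, 5) = 926100. Avoid both = 7726160 − 2645370 − 2450448 + 926100 = 3556442.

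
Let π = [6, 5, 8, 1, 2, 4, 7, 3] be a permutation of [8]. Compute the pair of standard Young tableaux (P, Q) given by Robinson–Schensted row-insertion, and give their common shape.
P = [1, 2, 3, 7] / [4, 8] / [5] / [6];  Q = [1, 3, 6, 7] / [2, 5] / [4] / [8];  common shape = (4, 2, 1, 1)

Row-insert the values π_1, π_2, … into P one at a time, bumping the leftmost entry strictly greater than the inserted value down to the next row. The recording tableau Q records, in position (i, j), the step at which that cell was added to P.
  Insert 6 (step 1): P = [6];  Q = [1]
  Insert 5 (step 2): P = [5] / [6];  Q = [1] / [2]
  Insert 8 (step 3): P = [5, 8] / [6];  Q = [1, 3] / [2]
  Insert 1 (step 4): P = [1, 8] / [5] / [6];  Q = [1, 3] / [2] / [4]
  Insert 2 (step 5): P = [1, 2] / [5, 8] / [6];  Q = [1, 3] / [2, 5] / [4]
  Insert 4 (step 6): P = [1, 2, 4] / [5, 8] / [6];  Q = [1, 3, 6] / [2, 5] / [4]
  Insert 7 (step 7): P = [1, 2, 4, 7] / [5, 8] / [6];  Q = [1, 3, 6, 7] / [2, 5] / [4]
  Insert 3 (step 8): P = [1, 2, 3, 7] / [4, 8] / [5] / [6];  Q = [1, 3, 6, 7] / [2, 5] / [4] / [8]
Final shape: (4, 2, 1, 1).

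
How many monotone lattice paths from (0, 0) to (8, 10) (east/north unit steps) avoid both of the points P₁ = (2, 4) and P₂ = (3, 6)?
Number of paths = 24984

Inclusion–exclusion. Total paths: C(18, 8) = 43758. Through P₁: C(6, 2)·C(12, 6) = 13860. Through P₂: C(9, 3)·C(9, 5) = 10584. Since P₁ is strictly southwest of P₂, a monotone path through both must visit P₁ then P₂; paths through both = C(6, 2)·C(3, 1)·C(9, 5) = 5670. Avoid both = 43758 − 13860 − 10584 + 5670 = 24984.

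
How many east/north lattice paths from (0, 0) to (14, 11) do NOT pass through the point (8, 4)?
Number of paths = 3607980

Total paths from (0, 0) to (14, 11): C(25, 14) = 4457400. Paths through (8, 4): (paths (0, 0) → (8, 4)) × (paths (8, 4) → (14, 11)) = C(12, 8) · C(13, 6) = 495 · 1716 = 849420. Avoidance count = 4457400 − 849420 = 3607980.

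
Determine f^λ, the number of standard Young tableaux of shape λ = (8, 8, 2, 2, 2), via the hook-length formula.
# SYT of shape (8, 8, 2, 2, 2) = 148140720

Hook-length formula: f^λ = n! / Π hook(c), product over all cells c of the Young diagram. For λ = (8, 8, 2, 2, 2), n = 22 boxes. Hook lengths by row (left-to-right, top-to-bottom): [12, 11, 7, 6, 5, 4, 3, 2]; [11, 10, 6, 5, 4, 3, 2, 1]; [4, 3]; [3, 2]; [2, 1]. Product of hooks = 7587385344000. So f^λ = 22! / 7587385344000 = 1124000727777607680000 / 7587385344000 = 148140720.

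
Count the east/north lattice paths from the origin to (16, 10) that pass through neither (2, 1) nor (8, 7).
Number of paths = 2255770

Inclusion–exclusion. Total paths: C(26, 16) = 5311735. Through P₁: C(3, 2)·C(23, 14) = 2451570. Through P₂: C(15, 8)·C(11, 8) = 1061775. Since P₁ is strictly southwest of P₂, a monotone path through both must visit P₁ then P₂; paths through both = C(3, 2)·C(12, 6)·C(11, 8) = 457380. Avoid both = 5311735 − 2451570 − 1061775 + 457380 = 2255770.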